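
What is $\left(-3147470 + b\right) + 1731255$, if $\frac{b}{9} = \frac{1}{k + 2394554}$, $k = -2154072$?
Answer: $- \frac{340574215621}{240482} \approx -1.4162 \cdot 10^{6}$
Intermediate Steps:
$b = \frac{9}{240482}$ ($b = \frac{9}{-2154072 + 2394554} = \frac{9}{240482} \approx 3.7425 \cdot 10^{-5}$)
$\left(-3147470 + b\right) + 1731255 = \left(-3147470 + \frac{9}{240482}\right) + 1731255 = - \frac{756909880531}{240482} + 1731255 = - \frac{340574215621}{240482}$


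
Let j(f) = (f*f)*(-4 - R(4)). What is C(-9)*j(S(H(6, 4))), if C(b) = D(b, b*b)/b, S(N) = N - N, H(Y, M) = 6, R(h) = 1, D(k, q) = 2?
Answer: 0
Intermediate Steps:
S(N) = 0
C(b) = 2/b
j(f) = -5*f² (j(f) = (f*f)*(-4 - 1*1) = f²*(-4 - 1) = f²*(-5) = -5*f²)
C(-9)*j(S(H(6, 4))) = (2/(-9))*(-5*0²) = (2*(-⅑))*(-5*0) = -2/9*0 = 0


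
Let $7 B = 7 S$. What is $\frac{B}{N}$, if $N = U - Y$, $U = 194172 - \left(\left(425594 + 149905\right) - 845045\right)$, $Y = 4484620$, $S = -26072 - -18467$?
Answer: $\frac{7605}{4020902} \approx 0.0018914$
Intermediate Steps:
$S = -7605$ ($S = -26072 + 18467 = -7605$)
$B = -7605$ ($B = \frac{7 \left(-7605\right)}{7} = \frac{1}{7} \left(-53235\right) = -7605$)
$U = 463718$ ($U = 194172 - \left(575499 - 845045\right) = 194172 - -269546 = 194172 + 269546 = 463718$)
$N = -4020902$ ($N = 463718 - 4484620 = -4020902$)
$\frac{B}{N} = - \frac{7605}{-4020902} = \left(-7605\right) \left(- \frac{1}{4020902}\right) = \frac{7605}{4020902}$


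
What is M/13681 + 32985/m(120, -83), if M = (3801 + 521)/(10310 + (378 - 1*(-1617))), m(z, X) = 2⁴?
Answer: 5552850163577/2693515280 ≈ 2061.6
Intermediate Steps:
m(z, X) = 16
M = 4322/12305 (M = 4322/(10310 + (378 + 1617)) = 4322/(10310 + 1995) = 4322/12305 ≈ 0.35124)
M/13681 + 32985/m(120, -83) = (4322/12305)/13681 + 32985/16 = (4322/12305)*(1/13681) + 32985*(1/16) = 4322/168344705 + 32985/16 = 5552850163577/2693515280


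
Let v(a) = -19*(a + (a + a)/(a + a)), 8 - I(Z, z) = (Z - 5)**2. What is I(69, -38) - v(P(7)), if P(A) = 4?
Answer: -3993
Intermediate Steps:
I(Z, z) = 8 - (-5 + Z)**2 (I(Z, z) = 8 - (Z - 5)**2 = 8 - (-5 + Z)**2)
v(a) = -19 - 19*a (v(a) = -19*(a + (2*a)/((2*a))) = -19*(a + (2*a)*(1/(2*a))) = -19*(a + 1) = -19*(1 + a) = -19 - 19*a)
I(69, -38) - v(P(7)) = (8 - (-5 + 69)**2) - (-19 - 19*4) = (8 - 1*64**2) - (-19 - 76) = (8 - 1*4096) - 1*(-95) = (8 - 4096) + 95 = -4088 + 95 = -3993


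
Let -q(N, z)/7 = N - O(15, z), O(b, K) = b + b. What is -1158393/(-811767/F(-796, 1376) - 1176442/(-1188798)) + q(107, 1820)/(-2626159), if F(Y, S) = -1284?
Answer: -773924743053693300103/423046875531720241 ≈ -1829.4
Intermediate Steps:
O(b, K) = 2*b
q(N, z) = 210 - 7*N (q(N, z) = -7*(N - 2*15) = -7*(N - 1*30) = -7*(N - 30) = -7*(-30 + N) = 210 - 7*N)
-1158393/(-811767/F(-796, 1376) - 1176442/(-1188798)) + q(107, 1820)/(-2626159) = -1158393/(-811767/(-1284) - 1176442/(-1188798)) + (210 - 7*107)/(-2626159) = -1158393/(-811767*(-1/1284) - 1176442*(-1/1188798)) + (210 - 749)*(-1/2626159) = -1158393/(270589/428 + 588221/594399) - 539*(-1/2626159) = -1158393/161089589599/254402772 + 539/2626159 = -1158393*254402772/161089589599 + 539/2626159 = -294698390265396/161089589599 + 539/2626159 = -773924743053693300103/423046875531720241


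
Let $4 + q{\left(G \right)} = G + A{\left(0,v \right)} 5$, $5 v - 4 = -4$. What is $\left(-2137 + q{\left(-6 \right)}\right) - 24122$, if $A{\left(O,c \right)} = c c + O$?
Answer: $-26269$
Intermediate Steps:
$v = 0$ ($v = \frac{4}{5} + \frac{1}{5} \left(-4\right) = \frac{4}{5} - \frac{4}{5} = 0$)
$A{\left(O,c \right)} = O + c^{2}$ ($A{\left(O,c \right)} = c^{2} + O = O + c^{2}$)
$q{\left(G \right)} = -4 + G$ ($q{\left(G \right)} = -4 + \left(G + \left(0 + 0^{2}\right) 5\right) = -4 + \left(G + \left(0 + 0\right) 5\right) = -4 + \left(G + 0 \cdot 5\right) = -4 + \left(G + 0\right) = -4 + G$)
$\left(-2137 + q{\left(-6 \right)}\right) - 24122 = \left(-2137 - 10\right) - 24122 = -2147 - 24122 = -26269$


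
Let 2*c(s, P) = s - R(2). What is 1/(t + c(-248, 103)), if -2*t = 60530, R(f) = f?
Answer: -1/30390 ≈ -3.2906e-5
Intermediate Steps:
c(s, P) = -1 + s/2 (c(s, P) = (s - 1*2)/2 = (s - 2)/2 = (-2 + s)/2 = -1 + s/2)
t = -30265 (t = -½*60530 = -30265)
1/(t + c(-248, 103)) = 1/(-30265 + (-1 + (½)*(-248))) = 1/(-30265 + (-1 - 124)) = 1/(-30265 - 125) = 1/(-30390) = -1/30390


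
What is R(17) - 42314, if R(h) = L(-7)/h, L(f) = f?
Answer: -719345/17 ≈ -42314.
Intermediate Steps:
R(h) = -7/h
R(17) - 42314 = -7/17 - 42314 = -719345/17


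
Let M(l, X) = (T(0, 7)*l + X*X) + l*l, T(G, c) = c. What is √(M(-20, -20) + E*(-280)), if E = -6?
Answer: 6*√65 ≈ 48.374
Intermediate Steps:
M(l, X) = X² + l² + 7*l (M(l, X) = (7*l + X*X) + l*l = (7*l + X²) + l² = (X² + 7*l) + l² = X² + l² + 7*l)
√(M(-20, -20) + E*(-280)) = √(((-20)² + (-20)² + 7*(-20)) - 6*(-280)) = √((400 + 400 - 140) + 1680) = √(660 + 1680) = √2340 = 6*√65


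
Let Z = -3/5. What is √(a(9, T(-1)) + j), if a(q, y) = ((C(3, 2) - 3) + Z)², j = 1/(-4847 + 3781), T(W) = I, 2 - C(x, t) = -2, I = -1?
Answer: 3*√502086/5330 ≈ 0.39883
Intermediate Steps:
C(x, t) = 4 (C(x, t) = 2 - 1*(-2) = 2 + 2 = 4)
T(W) = -1
Z = -⅗ (Z = -3*⅕ = -⅗ ≈ -0.60000)
j = -1/1066 (j = 1/(-1066) = -1/1066 ≈ -0.00093809)
a(q, y) = 4/25 (a(q, y) = ((4 - 3) - ⅗)² = (1 - ⅗)² = (⅖)² = 4/25)
√(a(9, T(-1)) + j) = √(4/25 - 1/1066) = √(4239/26650) = 3*√502086/5330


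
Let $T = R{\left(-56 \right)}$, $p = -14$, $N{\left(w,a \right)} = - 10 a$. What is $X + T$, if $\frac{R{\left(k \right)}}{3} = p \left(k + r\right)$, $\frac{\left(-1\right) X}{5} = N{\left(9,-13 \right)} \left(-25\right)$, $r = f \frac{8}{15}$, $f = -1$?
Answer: $\frac{93122}{5} \approx 18624.0$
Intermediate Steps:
$r = - \frac{8}{15} \approx -0.53333$
$X = 16250$ ($X = - 5 \left(-10\right) \left(-13\right) \left(-25\right) = - 5 \cdot 130 \left(-25\right) = \left(-5\right) \left(-3250\right) = 16250$)
$R{\left(k \right)} = \frac{112}{5} - 42 k$ ($R{\left(k \right)} = 3 \left(- 14 \left(k - \frac{8}{15}\right)\right) = 3 \left(- 14 \left(- \frac{8}{15} + k\right)\right) = 3 \left(\frac{112}{15} - 14 k\right) = \frac{112}{5} - 42 k$)
$T = \frac{11872}{5}$ ($T = \frac{112}{5} - -2352 = \frac{112}{5} + 2352 = \frac{11872}{5} \approx 2374.4$)
$X + T = 16250 + \frac{11872}{5} = \frac{93122}{5}$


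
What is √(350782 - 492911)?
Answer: 377*I ≈ 377.0*I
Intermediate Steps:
√(350782 - 492911) = √(-142129) = 377*I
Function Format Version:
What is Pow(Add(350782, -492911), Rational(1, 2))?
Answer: Mul(377, I) ≈ Mul(377.00, I)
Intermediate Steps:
Pow(Add(350782, -492911), Rational(1, 2)) = Pow(-142129, Rational(1, 2)) = Mul(377, I)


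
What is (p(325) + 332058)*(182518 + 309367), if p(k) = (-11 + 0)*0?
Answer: 163334349330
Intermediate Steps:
p(k) = 0 (p(k) = -11*0 = 0)
(p(325) + 332058)*(182518 + 309367) = (0 + 332058)*(182518 + 309367) = 332058*491885 = 163334349330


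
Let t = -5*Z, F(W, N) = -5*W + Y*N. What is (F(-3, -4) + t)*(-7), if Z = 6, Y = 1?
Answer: 133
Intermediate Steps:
F(W, N) = N - 5*W (F(W, N) = -5*W + 1*N = -5*W + N = N - 5*W)
t = -30 (t = -5*6 = -30)
(F(-3, -4) + t)*(-7) = ((-4 - 5*(-3)) - 30)*(-7) = ((-4 + 15) - 30)*(-7) = (11 - 30)*(-7) = -19*(-7) = 133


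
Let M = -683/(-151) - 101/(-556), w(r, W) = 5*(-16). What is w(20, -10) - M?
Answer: -7111479/83956 ≈ -84.705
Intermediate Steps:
w(r, W) = -80
M = 394999/83956 (M = -683*(-1/151) - 101*(-1/556) = 683/151 + 101/556 = 394999/83956 ≈ 4.7048)
w(20, -10) - M = -80 - 1*394999/83956 = -80 - 394999/83956 = -7111479/83956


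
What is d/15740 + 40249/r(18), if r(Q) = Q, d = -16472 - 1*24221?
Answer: 316393393/141660 ≈ 2233.5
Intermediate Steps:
d = -40693 (d = -16472 - 24221 = -40693)
d/15740 + 40249/r(18) = -40693/15740 + 40249/18 = 316393393/141660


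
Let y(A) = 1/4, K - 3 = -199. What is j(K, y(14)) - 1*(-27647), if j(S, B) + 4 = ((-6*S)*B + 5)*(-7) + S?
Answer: 25354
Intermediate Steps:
K = -196 (K = 3 - 199 = -196)
y(A) = ¼
j(S, B) = -39 + S + 42*B*S (j(S, B) = -4 + (((-6*S)*B + 5)*(-7) + S) = -4 + ((-6*B*S + 5)*(-7) + S) = -4 + ((5 - 6*B*S)*(-7) + S) = -4 + ((-35 + 42*B*S) + S) = -4 + (-35 + S + 42*B*S) = -39 + S + 42*B*S)
j(K, y(14)) - 1*(-27647) = (-39 - 196 + 42*(¼)*(-196)) - 1*(-27647) = (-39 - 196 - 2058) + 27647 = -2293 + 27647 = 25354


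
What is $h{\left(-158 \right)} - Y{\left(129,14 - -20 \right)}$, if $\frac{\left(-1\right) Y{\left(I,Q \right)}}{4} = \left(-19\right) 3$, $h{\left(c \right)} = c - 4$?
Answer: $-390$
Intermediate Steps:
$h{\left(c \right)} = -4 + c$
$Y{\left(I,Q \right)} = 228$ ($Y{\left(I,Q \right)} = - 4 \left(\left(-19\right) 3\right) = \left(-4\right) \left(-57\right) = 228$)
$h{\left(-158 \right)} - Y{\left(129,14 - -20 \right)} = \left(-4 - 158\right) - 228 = -162 - 228 = -390$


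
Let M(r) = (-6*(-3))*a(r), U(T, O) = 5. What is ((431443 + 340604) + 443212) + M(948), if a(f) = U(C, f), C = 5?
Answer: 1215349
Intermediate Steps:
a(f) = 5
M(r) = 90 (M(r) = -6*(-3)*5 = 18*5 = 90)
((431443 + 340604) + 443212) + M(948) = ((431443 + 340604) + 443212) + 90 = (772047 + 443212) + 90 = 1215259 + 90 = 1215349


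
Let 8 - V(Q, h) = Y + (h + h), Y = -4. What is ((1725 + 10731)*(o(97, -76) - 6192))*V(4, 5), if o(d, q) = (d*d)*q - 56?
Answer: -17969822784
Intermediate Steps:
V(Q, h) = 12 - 2*h (V(Q, h) = 8 - (-4 + (h + h)) = 8 - (-4 + 2*h) = 8 + (4 - 2*h) = 12 - 2*h)
o(d, q) = -56 + q*d² (o(d, q) = d²*q - 56 = q*d² - 56 = -56 + q*d²)
((1725 + 10731)*(o(97, -76) - 6192))*V(4, 5) = ((1725 + 10731)*((-56 - 76*97²) - 6192))*(12 - 2*5) = (12456*((-56 - 76*9409) - 6192))*(12 - 10) = (12456*((-56 - 715084) - 6192))*2 = (12456*(-715140 - 6192))*2 = (12456*(-721332))*2 = -8984911392*2 = -17969822784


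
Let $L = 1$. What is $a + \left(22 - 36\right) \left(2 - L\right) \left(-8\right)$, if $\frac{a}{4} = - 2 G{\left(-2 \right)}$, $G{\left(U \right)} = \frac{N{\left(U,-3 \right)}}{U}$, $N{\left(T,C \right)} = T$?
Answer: $104$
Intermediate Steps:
$G{\left(U \right)} = 1$ ($G{\left(U \right)} = \frac{U}{U} = 1$)
$a = -8$ ($a = 4 \left(\left(-2\right) 1\right) = 4 \left(-2\right) = -8$)
$a + \left(22 - 36\right) \left(2 - L\right) \left(-8\right) = -8 + \left(22 - 36\right) \left(2 - 1\right) \left(-8\right) = -8 - 14 \left(2 - 1\right) \left(-8\right) = -8 - 14 \cdot 1 \left(-8\right) = -8 - -112 = -8 + 112 = 104$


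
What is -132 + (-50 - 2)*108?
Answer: -5748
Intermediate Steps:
-132 + (-50 - 2)*108 = -132 - 52*108 = -132 - 5616 = -5748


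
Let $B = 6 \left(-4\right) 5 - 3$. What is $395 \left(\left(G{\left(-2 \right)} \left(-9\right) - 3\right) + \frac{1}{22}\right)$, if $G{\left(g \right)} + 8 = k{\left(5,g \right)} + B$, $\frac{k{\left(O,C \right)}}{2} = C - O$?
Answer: $\frac{11314775}{22} \approx 5.1431 \cdot 10^{5}$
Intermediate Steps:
$B = -123$ ($B = \left(-24\right) 5 - 3 = -120 - 3 = -123$)
$k{\left(O,C \right)} = - 2 O + 2 C$ ($k{\left(O,C \right)} = 2 \left(C - O\right) = - 2 O + 2 C$)
$G{\left(g \right)} = -141 + 2 g$ ($G{\left(g \right)} = -8 + \left(\left(\left(-2\right) 5 + 2 g\right) - 123\right) = -8 + \left(\left(-10 + 2 g\right) - 123\right) = -8 + \left(-133 + 2 g\right) = -141 + 2 g$)
$395 \left(\left(G{\left(-2 \right)} \left(-9\right) - 3\right) + \frac{1}{22}\right) = 395 \left(\left(\left(-141 + 2 \left(-2\right)\right) \left(-9\right) - 3\right) + \frac{1}{22}\right) = 395 \left(\left(\left(-141 - 4\right) \left(-9\right) - 3\right) + \frac{1}{22}\right) = 395 \left(\left(\left(-145\right) \left(-9\right) - 3\right) + \frac{1}{22}\right) = 395 \left(\left(1305 - 3\right) + \frac{1}{22}\right) = 395 \left(1302 + \frac{1}{22}\right) = 395 \cdot \frac{28645}{22} = \frac{11314775}{22}$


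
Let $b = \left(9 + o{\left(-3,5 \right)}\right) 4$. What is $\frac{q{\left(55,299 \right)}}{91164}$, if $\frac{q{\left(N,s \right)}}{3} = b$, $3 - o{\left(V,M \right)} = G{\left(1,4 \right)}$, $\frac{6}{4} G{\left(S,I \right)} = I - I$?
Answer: $\frac{12}{7597} \approx 0.0015796$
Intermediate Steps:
$G{\left(S,I \right)} = 0$ ($G{\left(S,I \right)} = \frac{2 \left(I - I\right)}{3} = \frac{2}{3} \cdot 0 = 0$)
$o{\left(V,M \right)} = 3$ ($o{\left(V,M \right)} = 3 - 0 = 3 + 0 = 3$)
$b = 48$ ($b = \left(9 + 3\right) 4 = 12 \cdot 4 = 48$)
$q{\left(N,s \right)} = 144$ ($q{\left(N,s \right)} = 3 \cdot 48 = 144$)
$\frac{q{\left(55,299 \right)}}{91164} = \frac{144}{91164} = 144 \cdot \frac{1}{91164} = \frac{12}{7597}$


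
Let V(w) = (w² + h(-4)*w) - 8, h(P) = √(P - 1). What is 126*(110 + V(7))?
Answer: 19026 + 882*I*√5 ≈ 19026.0 + 1972.2*I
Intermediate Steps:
h(P) = √(-1 + P)
V(w) = -8 + w² + I*w*√5 (V(w) = (w² + √(-1 - 4)*w) - 8 = (w² + √(-5)*w) - 8 = (w² + (I*√5)*w) - 8 = (w² + I*w*√5) - 8 = -8 + w² + I*w*√5)
126*(110 + V(7)) = 126*(110 + (-8 + 7² + I*7*√5)) = 126*(110 + (-8 + 49 + 7*I*√5)) = 126*(110 + (41 + 7*I*√5)) = 126*(151 + 7*I*√5) = 19026 + 882*I*√5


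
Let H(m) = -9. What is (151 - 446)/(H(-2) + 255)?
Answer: -295/246 ≈ -1.1992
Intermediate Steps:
(151 - 446)/(H(-2) + 255) = (151 - 446)/(-9 + 255) = -295/246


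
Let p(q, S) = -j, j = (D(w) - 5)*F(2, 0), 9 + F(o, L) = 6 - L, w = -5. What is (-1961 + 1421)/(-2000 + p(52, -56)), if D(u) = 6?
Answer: 540/1997 ≈ 0.27041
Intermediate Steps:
F(o, L) = -3 - L (F(o, L) = -9 + (6 - L) = -3 - L)
j = -3 (j = (6 - 5)*(-3 - 1*0) = 1*(-3 + 0) = 1*(-3) = -3)
p(q, S) = 3 (p(q, S) = -1*(-3) = 3)
(-1961 + 1421)/(-2000 + p(52, -56)) = (-1961 + 1421)/(-2000 + 3) = -540/(-1997) = -540*(-1/1997) = 540/1997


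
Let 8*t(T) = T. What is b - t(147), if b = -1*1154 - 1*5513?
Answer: -53483/8 ≈ -6685.4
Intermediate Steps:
t(T) = T/8
b = -6667 (b = -1154 - 5513 = -6667)
b - t(147) = -6667 - 147/8 = -53483/8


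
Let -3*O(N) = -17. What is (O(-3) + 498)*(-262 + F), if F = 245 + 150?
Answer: 200963/3 ≈ 66988.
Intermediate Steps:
O(N) = 17/3 (O(N) = -1/3*(-17) = 17/3)
F = 395
(O(-3) + 498)*(-262 + F) = (17/3 + 498)*(-262 + 395) = (1511/3)*133 = 200963/3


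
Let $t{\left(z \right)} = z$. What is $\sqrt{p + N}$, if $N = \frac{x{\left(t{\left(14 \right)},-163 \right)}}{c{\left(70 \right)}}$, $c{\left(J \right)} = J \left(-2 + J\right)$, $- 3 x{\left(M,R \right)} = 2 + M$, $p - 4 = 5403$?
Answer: $\frac{\sqrt{17227915005}}{1785} \approx 73.532$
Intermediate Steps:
$p = 5407$ ($p = 4 + 5403 = 5407$)
$x{\left(M,R \right)} = - \frac{2}{3} - \frac{M}{3}$ ($x{\left(M,R \right)} = - \frac{2 + M}{3} = - \frac{2}{3} - \frac{M}{3}$)
$N = - \frac{2}{1785}$ ($N = \frac{- \frac{2}{3} - \frac{14}{3}}{70 \left(-2 + 70\right)} = \frac{- \frac{2}{3} - \frac{14}{3}}{70 \cdot 68} = - \frac{16}{3 \cdot 4760} = \left(- \frac{16}{3}\right) \frac{1}{4760} = - \frac{2}{1785} \approx -0.0011204$)
$\sqrt{p + N} = \sqrt{5407 - \frac{2}{1785}} = \sqrt{\frac{9651493}{1785}} = \frac{\sqrt{17227915005}}{1785}$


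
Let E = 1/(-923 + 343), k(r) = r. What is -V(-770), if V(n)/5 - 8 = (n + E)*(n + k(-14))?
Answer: -87534956/29 ≈ -3.0184e+6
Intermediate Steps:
E = -1/580 (E = 1/(-580) = -1/580 ≈ -0.0017241)
V(n) = 40 + 5*(-14 + n)*(-1/580 + n) (V(n) = 40 + 5*((n - 1/580)*(n - 14)) = 40 + 5*((-1/580 + n)*(-14 + n)) = 40 + 5*((-14 + n)*(-1/580 + n)) = 40 + 5*(-14 + n)*(-1/580 + n))
-V(-770) = -(2327/58 + 5*(-770)² - 8121/116*(-770)) = -(2327/58 + 5*592900 + 3126585/58) = -(2327/58 + 2964500 + 3126585/58) = -1*87534956/29 = -87534956/29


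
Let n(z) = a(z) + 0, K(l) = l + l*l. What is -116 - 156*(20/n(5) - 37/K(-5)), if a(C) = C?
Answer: -2257/5 ≈ -451.40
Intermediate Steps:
K(l) = l + l²
n(z) = z (n(z) = z + 0 = z)
-116 - 156*(20/n(5) - 37/K(-5)) = -116 - 156*(20/5 - 37*(-1/(5*(1 - 5)))) = -116 - 156*(20*(⅕) - 37/((-5*(-4)))) = -116 - 156*(4 - 37/20) = -116 - 156*43/20 = -116 - 1677/5 = -2257/5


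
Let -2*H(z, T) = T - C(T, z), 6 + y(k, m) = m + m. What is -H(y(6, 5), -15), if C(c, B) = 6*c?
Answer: 75/2 ≈ 37.500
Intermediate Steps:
y(k, m) = -6 + 2*m (y(k, m) = -6 + (m + m) = -6 + 2*m)
H(z, T) = 5*T/2 (H(z, T) = -(T - 6*T)/2 = -(-5)*T/2 = 5*T/2)
-H(y(6, 5), -15) = -5*(-15)/2 = -1*(-75/2) = 75/2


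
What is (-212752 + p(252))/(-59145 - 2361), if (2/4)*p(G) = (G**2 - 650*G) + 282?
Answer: 206390/30753 ≈ 6.7112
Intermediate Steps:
p(G) = 564 - 1300*G + 2*G**2 (p(G) = 2*((G**2 - 650*G) + 282) = 2*(282 + G**2 - 650*G) = 564 - 1300*G + 2*G**2)
(-212752 + p(252))/(-59145 - 2361) = (-212752 + (564 - 1300*252 + 2*252**2))/(-59145 - 2361) = (-212752 + (564 - 327600 + 2*63504))/(-61506) = (-212752 + (564 - 327600 + 127008))*(-1/61506) = (-212752 - 200028)*(-1/61506) = -412780*(-1/61506) = 206390/30753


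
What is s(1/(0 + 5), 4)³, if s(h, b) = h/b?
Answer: 1/8000 ≈ 0.00012500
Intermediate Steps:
s(1/(0 + 5), 4)³ = (1/((0 + 5)*4))³ = ((¼)/5)³ = ((⅕)*(¼))³ = (1/20)³ = 1/8000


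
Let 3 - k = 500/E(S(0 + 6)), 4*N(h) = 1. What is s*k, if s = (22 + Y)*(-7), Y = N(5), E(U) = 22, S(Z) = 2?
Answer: 135191/44 ≈ 3072.5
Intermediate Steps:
N(h) = ¼ (N(h) = (¼)*1 = ¼)
Y = ¼ ≈ 0.25000
s = -623/4 (s = (22 + ¼)*(-7) = (89/4)*(-7) = -623/4 ≈ -155.75)
k = -217/11 (k = 3 - 500/22 = 3 - 1*250/11 = 3 - 250/11 = -217/11 ≈ -19.727)
s*k = -623/4*(-217/11) = 135191/44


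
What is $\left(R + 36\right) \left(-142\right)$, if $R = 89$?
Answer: $-17750$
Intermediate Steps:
$\left(R + 36\right) \left(-142\right) = \left(89 + 36\right) \left(-142\right) = 125 \left(-142\right) = -17750$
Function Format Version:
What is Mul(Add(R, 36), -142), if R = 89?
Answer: -17750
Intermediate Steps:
Mul(Add(R, 36), -142) = Mul(Add(89, 36), -142) = Mul(125, -142) = -17750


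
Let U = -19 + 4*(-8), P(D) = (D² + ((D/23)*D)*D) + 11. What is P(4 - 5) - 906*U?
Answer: 1063013/23 ≈ 46218.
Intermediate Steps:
P(D) = 11 + D² + D³/23 (P(D) = (D² + ((D*(1/23))*D)*D) + 11 = (D² + ((D/23)*D)*D) + 11 = (D² + (D²/23)*D) + 11 = (D² + D³/23) + 11 = 11 + D² + D³/23)
U = -51 (U = -19 - 32 = -51)
P(4 - 5) - 906*U = (11 + (4 - 5)² + (4 - 5)³/23) - 906*(-51) = (11 + (-1)² + (1/23)*(-1)³) + 46206 = (11 + 1 + (1/23)*(-1)) + 46206 = (11 + 1 - 1/23) + 46206 = 275/23 + 46206 = 1063013/23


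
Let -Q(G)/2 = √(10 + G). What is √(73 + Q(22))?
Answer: √(73 - 8*√2) ≈ 7.8541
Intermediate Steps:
Q(G) = -2*√(10 + G)
√(73 + Q(22)) = √(73 - 2*√(10 + 22)) = √(73 - 8*√2)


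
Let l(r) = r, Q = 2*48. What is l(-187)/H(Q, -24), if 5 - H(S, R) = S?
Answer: 187/91 ≈ 2.0549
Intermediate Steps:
Q = 96
H(S, R) = 5 - S
l(-187)/H(Q, -24) = -187/(5 - 1*96) = -187/(5 - 96) = -187/(-91) = -187*(-1/91) = 187/91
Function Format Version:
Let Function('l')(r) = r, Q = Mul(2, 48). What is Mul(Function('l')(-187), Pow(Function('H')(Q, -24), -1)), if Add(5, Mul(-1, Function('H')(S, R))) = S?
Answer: Rational(187, 91) ≈ 2.0549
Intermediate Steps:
Q = 96
Function('H')(S, R) = Add(5, Mul(-1, S))
Mul(Function('l')(-187), Pow(Function('H')(Q, -24), -1)) = Mul(-187, Pow(Add(5, Mul(-1, 96)), -1)) = Mul(-187, Pow(Add(5, -96), -1)) = Mul(-187, Pow(-91, -1)) = Mul(-187, Rational(-1, 91)) = Rational(187, 91)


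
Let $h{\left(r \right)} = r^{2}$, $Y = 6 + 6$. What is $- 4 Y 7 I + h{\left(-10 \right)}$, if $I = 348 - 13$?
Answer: $-112460$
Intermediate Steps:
$Y = 12$
$I = 335$ ($I = 348 - 13 = 335$)
$- 4 Y 7 I + h{\left(-10 \right)} = \left(-4\right) 12 \cdot 7 \cdot 335 + \left(-10\right)^{2} = \left(-48\right) 7 \cdot 335 + 100 = \left(-336\right) 335 + 100 = -112560 + 100 = -112460$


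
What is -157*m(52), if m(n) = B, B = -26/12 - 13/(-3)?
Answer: -2041/6 ≈ -340.17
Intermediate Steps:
B = 13/6 (B = -26*1/12 - 13*(-⅓) = -13/6 + 13/3 = 13/6 ≈ 2.1667)
m(n) = 13/6
-157*m(52) = -157*13/6 = -2041/6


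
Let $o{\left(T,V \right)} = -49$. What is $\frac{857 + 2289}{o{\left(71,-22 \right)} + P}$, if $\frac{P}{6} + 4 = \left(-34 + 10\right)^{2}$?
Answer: $\frac{3146}{3383} \approx 0.92994$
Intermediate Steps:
$P = 3432$ ($P = -24 + 6 \left(-34 + 10\right)^{2} = -24 + 6 \left(-24\right)^{2} = -24 + 6 \cdot 576 = -24 + 3456 = 3432$)
$\frac{857 + 2289}{o{\left(71,-22 \right)} + P} = \frac{857 + 2289}{-49 + 3432} = \frac{3146}{3383}$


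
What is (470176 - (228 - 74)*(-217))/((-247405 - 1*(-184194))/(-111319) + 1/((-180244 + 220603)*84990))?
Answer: 192290606664841945260/216820772448829 ≈ 8.8686e+5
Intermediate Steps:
(470176 - (228 - 74)*(-217))/((-247405 - 1*(-184194))/(-111319) + 1/((-180244 + 220603)*84990)) = (470176 - 154*(-217))/((-247405 + 184194)*(-1/111319) + (1/84990)/40359) = (470176 - 1*(-33418))/(-63211*(-1/111319) + (1/40359)*(1/84990)) = (470176 + 33418)/(63211/111319 + 1/3430111410) = 503594/(216820772448829/381836572049790) = 503594*(381836572049790/216820772448829) = 192290606664841945260/216820772448829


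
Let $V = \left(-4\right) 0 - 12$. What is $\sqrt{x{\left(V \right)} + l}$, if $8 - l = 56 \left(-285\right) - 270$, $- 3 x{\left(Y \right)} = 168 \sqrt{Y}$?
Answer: $\sqrt{16238 - 112 i \sqrt{3}} \approx 127.43 - 0.7612 i$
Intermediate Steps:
$V = -12$ ($V = 0 - 12 = -12$)
$x{\left(Y \right)} = - 56 \sqrt{Y}$ ($x{\left(Y \right)} = - \frac{168 \sqrt{Y}}{3} = - 56 \sqrt{Y}$)
$l = 16238$ ($l = 8 - \left(56 \left(-285\right) - 270\right) = 8 - \left(-15960 - 270\right) = 8 - -16230 = 8 + 16230 = 16238$)
$\sqrt{x{\left(V \right)} + l} = \sqrt{- 56 \sqrt{-12} + 16238} = \sqrt{- 56 \cdot 2 i \sqrt{3} + 16238} = \sqrt{- 112 i \sqrt{3} + 16238} = \sqrt{16238 - 112 i \sqrt{3}}$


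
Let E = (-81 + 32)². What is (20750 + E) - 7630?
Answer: 15521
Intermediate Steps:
E = 2401 (E = (-49)² = 2401)
(20750 + E) - 7630 = (20750 + 2401) - 7630 = 23151 - 7630 = 15521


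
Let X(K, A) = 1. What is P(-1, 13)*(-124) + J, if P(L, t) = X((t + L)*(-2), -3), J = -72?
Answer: -196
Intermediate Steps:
P(L, t) = 1
P(-1, 13)*(-124) + J = 1*(-124) - 72 = -124 - 72 = -196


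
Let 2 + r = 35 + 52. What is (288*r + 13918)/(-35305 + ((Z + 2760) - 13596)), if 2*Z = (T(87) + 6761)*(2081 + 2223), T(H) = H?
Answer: 38398/14690755 ≈ 0.0026138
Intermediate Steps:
r = 85 (r = -2 + (35 + 52) = -2 + 87 = 85)
Z = 14736896 (Z = ((87 + 6761)*(2081 + 2223))/2 = (6848*4304)/2 = (1/2)*29473792 = 14736896)
(288*r + 13918)/(-35305 + ((Z + 2760) - 13596)) = (288*85 + 13918)/(-35305 + ((14736896 + 2760) - 13596)) = (24480 + 13918)/(-35305 + (14739656 - 13596)) = 38398/(-35305 + 14726060) = 38398/14690755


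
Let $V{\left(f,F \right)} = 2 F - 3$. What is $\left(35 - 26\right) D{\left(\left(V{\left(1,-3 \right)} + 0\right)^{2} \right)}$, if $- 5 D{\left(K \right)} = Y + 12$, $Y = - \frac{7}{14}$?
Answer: $- \frac{207}{10} \approx -20.7$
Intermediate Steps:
$V{\left(f,F \right)} = -3 + 2 F$
$Y = - \frac{1}{2}$ ($Y = \left(-7\right) \frac{1}{14} = - \frac{1}{2} \approx -0.5$)
$D{\left(K \right)} = - \frac{23}{10}$ ($D{\left(K \right)} = - \frac{- \frac{1}{2} + 12}{5} = \left(- \frac{1}{5}\right) \frac{23}{2} = - \frac{23}{10}$)
$\left(35 - 26\right) D{\left(\left(V{\left(1,-3 \right)} + 0\right)^{2} \right)} = \left(35 - 26\right) \left(- \frac{23}{10}\right) = 9 \left(- \frac{23}{10}\right) = - \frac{207}{10}$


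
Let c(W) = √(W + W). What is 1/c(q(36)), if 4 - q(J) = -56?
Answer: √30/60 ≈ 0.091287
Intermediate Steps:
q(J) = 60 (q(J) = 4 - 1*(-56) = 4 + 56 = 60)
c(W) = √2*√W (c(W) = √(2*W) = √2*√W)
1/c(q(36)) = 1/(√2*√60) = 1/(√2*(2*√15)) = 1/(2*√30) = √30/60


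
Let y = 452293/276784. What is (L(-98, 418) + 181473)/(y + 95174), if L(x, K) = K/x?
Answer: 2461154470912/1290811542741 ≈ 1.9067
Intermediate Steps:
y = 452293/276784 (y = 452293*(1/276784) = 452293/276784 ≈ 1.6341)
(L(-98, 418) + 181473)/(y + 95174) = (418/(-98) + 181473)/(452293/276784 + 95174) = (418*(-1/98) + 181473)/(26343092709/276784) = (-209/49 + 181473)*(276784/26343092709) = (8891968/49)*(276784/26343092709) = 2461154470912/1290811542741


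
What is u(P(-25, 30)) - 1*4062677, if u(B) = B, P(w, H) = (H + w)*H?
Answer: -4062527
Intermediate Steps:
P(w, H) = H*(H + w)
u(P(-25, 30)) - 1*4062677 = 30*(30 - 25) - 1*4062677 = 30*5 - 4062677 = 150 - 4062677 = -4062527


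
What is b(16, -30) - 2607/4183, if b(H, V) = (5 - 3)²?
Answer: 14125/4183 ≈ 3.3768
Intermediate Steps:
b(H, V) = 4 (b(H, V) = 2² = 4)
b(16, -30) - 2607/4183 = 4 - 2607/4183 = 14125/4183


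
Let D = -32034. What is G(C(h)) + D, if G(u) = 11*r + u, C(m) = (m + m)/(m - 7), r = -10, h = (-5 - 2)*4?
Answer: -160712/5 ≈ -32142.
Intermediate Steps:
h = -28 (h = -7*4 = -28)
C(m) = 2*m/(-7 + m) (C(m) = (2*m)/(-7 + m) = 2*m/(-7 + m))
G(u) = -110 + u (G(u) = 11*(-10) + u = -110 + u)
G(C(h)) + D = (-110 + 2*(-28)/(-7 - 28)) - 32034 = (-110 + 2*(-28)/(-35)) - 32034 = (-110 + 2*(-28)*(-1/35)) - 32034 = (-110 + 8/5) - 32034 = -542/5 - 32034 = -160712/5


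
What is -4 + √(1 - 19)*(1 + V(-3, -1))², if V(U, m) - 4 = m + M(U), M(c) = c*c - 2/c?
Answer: -4 + 1681*I*√2/3 ≈ -4.0 + 792.43*I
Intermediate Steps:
M(c) = c² - 2/c
V(U, m) = 4 + m + (-2 + U³)/U (V(U, m) = 4 + (m + (-2 + U³)/U) = 4 + m + (-2 + U³)/U)
-4 + √(1 - 19)*(1 + V(-3, -1))² = -4 + √(1 - 19)*(1 + (4 - 1 + (-3)² - 2/(-3)))² = -4 + √(-18)*(1 + (4 - 1 + 9 - 2*(-⅓)))² = -4 + (3*I*√2)*(1 + (4 - 1 + 9 + ⅔))² = -4 + (3*I*√2)*(1 + 38/3)² = -4 + (3*I*√2)*(41/3)² = -4 + (3*I*√2)*(1681/9) = -4 + 1681*I*√2/3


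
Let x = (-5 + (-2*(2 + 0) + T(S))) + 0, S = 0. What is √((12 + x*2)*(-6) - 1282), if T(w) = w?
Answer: I*√1246 ≈ 35.299*I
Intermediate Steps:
x = -9 (x = (-5 + (-2*(2 + 0) + 0)) + 0 = (-5 + (-2*2 + 0)) + 0 = (-5 + (-4 + 0)) + 0 = (-5 - 4) + 0 = -9 + 0 = -9)
√((12 + x*2)*(-6) - 1282) = √((12 - 9*2)*(-6) - 1282) = √((12 - 18)*(-6) - 1282) = √(-6*(-6) - 1282) = √(36 - 1282) = √(-1246) = I*√1246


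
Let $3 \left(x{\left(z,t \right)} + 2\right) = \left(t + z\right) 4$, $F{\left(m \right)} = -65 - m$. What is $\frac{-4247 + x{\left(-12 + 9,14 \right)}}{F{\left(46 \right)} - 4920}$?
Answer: $\frac{12703}{15093} \approx 0.84165$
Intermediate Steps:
$x{\left(z,t \right)} = -2 + \frac{4 t}{3} + \frac{4 z}{3}$ ($x{\left(z,t \right)} = -2 + \frac{\left(t + z\right) 4}{3} = -2 + \frac{4 t + 4 z}{3} = -2 + \left(\frac{4 t}{3} + \frac{4 z}{3}\right) = -2 + \frac{4 t}{3} + \frac{4 z}{3}$)
$\frac{-4247 + x{\left(-12 + 9,14 \right)}}{F{\left(46 \right)} - 4920} = \frac{-4247 + \left(-2 + \frac{4}{3} \cdot 14 + \frac{4 \left(-12 + 9\right)}{3}\right)}{\left(-65 - 46\right) - 4920} = \frac{-4247 + \left(-2 + \frac{56}{3} + \frac{4}{3} \left(-3\right)\right)}{\left(-65 - 46\right) - 4920} = \frac{-4247 - - \frac{38}{3}}{-111 - 4920} = \frac{-4247 + \frac{38}{3}}{-5031} = \left(- \frac{12703}{3}\right) \left(- \frac{1}{5031}\right) = \frac{12703}{15093}$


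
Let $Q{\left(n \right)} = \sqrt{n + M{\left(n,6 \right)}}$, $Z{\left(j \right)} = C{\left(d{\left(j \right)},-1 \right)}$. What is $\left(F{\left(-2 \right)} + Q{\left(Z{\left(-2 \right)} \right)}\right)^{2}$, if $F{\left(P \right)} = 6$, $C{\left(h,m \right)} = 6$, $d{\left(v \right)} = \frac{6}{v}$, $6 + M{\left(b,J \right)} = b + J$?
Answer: $48 + 24 \sqrt{3} \approx 89.569$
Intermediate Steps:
$M{\left(b,J \right)} = -6 + J + b$ ($M{\left(b,J \right)} = -6 + \left(b + J\right) = -6 + \left(J + b\right) = -6 + J + b$)
$Z{\left(j \right)} = 6$
$Q{\left(n \right)} = \sqrt{2} \sqrt{n}$ ($Q{\left(n \right)} = \sqrt{n + \left(-6 + 6 + n\right)} = \sqrt{n + n} = \sqrt{2 n} = \sqrt{2} \sqrt{n}$)
$\left(F{\left(-2 \right)} + Q{\left(Z{\left(-2 \right)} \right)}\right)^{2} = \left(6 + \sqrt{2} \sqrt{6}\right)^{2} = \left(6 + 2 \sqrt{3}\right)^{2}$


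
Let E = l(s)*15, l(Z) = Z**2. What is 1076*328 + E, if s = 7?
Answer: 353663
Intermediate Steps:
E = 735 (E = 7**2*15 = 49*15 = 735)
1076*328 + E = 1076*328 + 735 = 352928 + 735 = 353663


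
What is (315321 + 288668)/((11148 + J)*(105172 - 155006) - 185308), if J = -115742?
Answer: 603989/5212152088 ≈ 0.00011588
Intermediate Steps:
(315321 + 288668)/((11148 + J)*(105172 - 155006) - 185308) = (315321 + 288668)/((11148 - 115742)*(105172 - 155006) - 185308) = 603989/(-104594*(-49834) - 185308) = 603989/(5212337396 - 185308) = 603989/5212152088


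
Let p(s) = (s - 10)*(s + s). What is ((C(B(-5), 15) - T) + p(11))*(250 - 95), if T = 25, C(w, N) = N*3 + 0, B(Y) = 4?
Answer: 6510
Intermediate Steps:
C(w, N) = 3*N (C(w, N) = 3*N + 0 = 3*N)
p(s) = 2*s*(-10 + s) (p(s) = (-10 + s)*(2*s) = 2*s*(-10 + s))
((C(B(-5), 15) - T) + p(11))*(250 - 95) = ((3*15 - 1*25) + 2*11*(-10 + 11))*(250 - 95) = ((45 - 25) + 2*11*1)*155 = (20 + 22)*155 = 42*155 = 6510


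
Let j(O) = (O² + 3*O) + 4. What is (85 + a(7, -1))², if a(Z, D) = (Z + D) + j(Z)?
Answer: 27225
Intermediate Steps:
j(O) = 4 + O² + 3*O
a(Z, D) = 4 + D + Z² + 4*Z (a(Z, D) = (Z + D) + (4 + Z² + 3*Z) = (D + Z) + (4 + Z² + 3*Z) = 4 + D + Z² + 4*Z)
(85 + a(7, -1))² = (85 + (4 - 1 + 7² + 4*7))² = (85 + (4 - 1 + 49 + 28))² = (85 + 80)² = 165² = 27225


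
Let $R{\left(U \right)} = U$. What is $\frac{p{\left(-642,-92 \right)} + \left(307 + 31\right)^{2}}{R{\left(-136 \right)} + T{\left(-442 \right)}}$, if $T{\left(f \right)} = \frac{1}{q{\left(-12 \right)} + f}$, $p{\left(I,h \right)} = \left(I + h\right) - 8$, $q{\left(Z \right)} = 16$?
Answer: $- \frac{48351852}{57937} \approx -834.56$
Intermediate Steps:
$p{\left(I,h \right)} = -8 + I + h$
$T{\left(f \right)} = \frac{1}{16 + f}$
$\frac{p{\left(-642,-92 \right)} + \left(307 + 31\right)^{2}}{R{\left(-136 \right)} + T{\left(-442 \right)}} = \frac{\left(-8 - 642 - 92\right) + \left(307 + 31\right)^{2}}{-136 + \frac{1}{16 - 442}} = \frac{-742 + 338^{2}}{-136 + \frac{1}{-426}} = \frac{-742 + 114244}{-136 - \frac{1}{426}} = \frac{113502}{- \frac{57937}{426}} = 113502 \left(- \frac{426}{57937}\right) = - \frac{48351852}{57937}$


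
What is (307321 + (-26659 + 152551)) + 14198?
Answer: 447411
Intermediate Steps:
(307321 + (-26659 + 152551)) + 14198 = (307321 + 125892) + 14198 = 433213 + 14198 = 447411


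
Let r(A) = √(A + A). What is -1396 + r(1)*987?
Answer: -1396 + 987*√2 ≈ -0.17121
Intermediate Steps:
r(A) = √2*√A (r(A) = √(2*A) = √2*√A)
-1396 + r(1)*987 = -1396 + (√2*√1)*987 = -1396 + (√2*1)*987 = -1396 + √2*987 = -1396 + 987*√2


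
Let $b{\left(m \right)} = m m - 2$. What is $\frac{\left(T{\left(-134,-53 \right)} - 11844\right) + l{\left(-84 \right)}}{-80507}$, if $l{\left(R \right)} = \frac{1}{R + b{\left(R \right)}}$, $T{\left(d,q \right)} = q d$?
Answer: $\frac{4721677}{80161970} \approx 0.058902$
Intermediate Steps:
$b{\left(m \right)} = -2 + m^{2}$ ($b{\left(m \right)} = m^{2} - 2 = -2 + m^{2}$)
$T{\left(d,q \right)} = d q$
$l{\left(R \right)} = \frac{1}{-2 + R + R^{2}}$ ($l{\left(R \right)} = \frac{1}{R + \left(-2 + R^{2}\right)} = \frac{1}{-2 + R + R^{2}}$)
$\frac{\left(T{\left(-134,-53 \right)} - 11844\right) + l{\left(-84 \right)}}{-80507} = \frac{\left(\left(-134\right) \left(-53\right) - 11844\right) + \frac{1}{-2 - 84 + \left(-84\right)^{2}}}{-80507} = \left(\left(7102 - 11844\right) + \frac{1}{-2 - 84 + 7056}\right) \left(- \frac{1}{80507}\right) = \left(-4742 + \frac{1}{6970}\right) \left(- \frac{1}{80507}\right) = \left(- \frac{33051739}{6970}\right) \left(- \frac{1}{80507}\right) = \frac{4721677}{80161970}$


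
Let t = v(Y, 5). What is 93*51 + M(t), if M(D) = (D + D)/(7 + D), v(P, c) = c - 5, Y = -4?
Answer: 4743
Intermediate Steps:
v(P, c) = -5 + c
t = 0 (t = -5 + 5 = 0)
M(D) = 2*D/(7 + D) (M(D) = (2*D)/(7 + D) = 2*D/(7 + D))
93*51 + M(t) = 93*51 + 2*0/(7 + 0) = 4743 + 2*0/7 = 4743 + 2*0*(1/7) = 4743 + 0 = 4743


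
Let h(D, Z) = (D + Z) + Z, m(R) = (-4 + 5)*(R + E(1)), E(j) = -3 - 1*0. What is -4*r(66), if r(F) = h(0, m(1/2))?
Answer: 20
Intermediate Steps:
E(j) = -3 (E(j) = -3 + 0 = -3)
m(R) = -3 + R (m(R) = (-4 + 5)*(R - 3) = 1*(-3 + R) = -3 + R)
h(D, Z) = D + 2*Z
r(F) = -5 (r(F) = 0 + 2*(-3 + 1/2) = 0 + 2*(-3 + ½) = 0 + 2*(-5/2) = 0 - 5 = -5)
-4*r(66) = -4*(-5) = 20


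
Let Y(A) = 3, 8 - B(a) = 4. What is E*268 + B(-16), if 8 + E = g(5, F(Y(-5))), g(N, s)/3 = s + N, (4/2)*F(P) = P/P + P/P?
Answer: 2684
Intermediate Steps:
B(a) = 4 (B(a) = 8 - 1*4 = 8 - 4 = 4)
F(P) = 1 (F(P) = (P/P + P/P)/2 = (1 + 1)/2 = (½)*2 = 1)
g(N, s) = 3*N + 3*s (g(N, s) = 3*(s + N) = 3*(N + s) = 3*N + 3*s)
E = 10 (E = -8 + (3*5 + 3*1) = -8 + (15 + 3) = -8 + 18 = 10)
E*268 + B(-16) = 10*268 + 4 = 2680 + 4 = 2684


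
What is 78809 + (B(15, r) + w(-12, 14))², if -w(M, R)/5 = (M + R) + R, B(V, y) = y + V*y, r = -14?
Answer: 171225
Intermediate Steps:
w(M, R) = -10*R - 5*M (w(M, R) = -5*((M + R) + R) = -5*(M + 2*R) = -10*R - 5*M)
78809 + (B(15, r) + w(-12, 14))² = 78809 + (-14*(1 + 15) + (-10*14 - 5*(-12)))² = 78809 + (-14*16 + (-140 + 60))² = 78809 + (-224 - 80)² = 78809 + (-304)² = 78809 + 92416 = 171225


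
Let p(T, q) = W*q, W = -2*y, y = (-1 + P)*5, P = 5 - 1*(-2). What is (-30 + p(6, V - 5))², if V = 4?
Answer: 900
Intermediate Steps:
P = 7 (P = 5 + 2 = 7)
y = 30 (y = (-1 + 7)*5 = 6*5 = 30)
W = -60 (W = -2*30 = -60)
p(T, q) = -60*q
(-30 + p(6, V - 5))² = (-30 - 60*(4 - 5))² = (-30 - 60*(-1))² = (-30 + 60)² = 30² = 900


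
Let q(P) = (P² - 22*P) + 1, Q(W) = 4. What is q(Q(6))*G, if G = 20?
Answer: -1420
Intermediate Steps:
q(P) = 1 + P² - 22*P
q(Q(6))*G = (1 + 4² - 22*4)*20 = (1 + 16 - 88)*20 = -71*20 = -1420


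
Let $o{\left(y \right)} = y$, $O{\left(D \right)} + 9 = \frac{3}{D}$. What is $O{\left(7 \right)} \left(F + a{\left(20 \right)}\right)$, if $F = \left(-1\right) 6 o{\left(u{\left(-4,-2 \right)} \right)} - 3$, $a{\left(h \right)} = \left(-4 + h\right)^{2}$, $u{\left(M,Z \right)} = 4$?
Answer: $- \frac{13740}{7} \approx -1962.9$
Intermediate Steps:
$O{\left(D \right)} = -9 + \frac{3}{D}$
$F = -27$ ($F = \left(-1\right) 6 \cdot 4 - 3 = \left(-6\right) 4 - 3 = -24 - 3 = -27$)
$O{\left(7 \right)} \left(F + a{\left(20 \right)}\right) = \left(-9 + \frac{3}{7}\right) \left(-27 + \left(-4 + 20\right)^{2}\right) = \left(-9 + 3 \cdot \frac{1}{7}\right) \left(-27 + 16^{2}\right) = \left(-9 + \frac{3}{7}\right) \left(-27 + 256\right) = \left(- \frac{60}{7}\right) 229 = - \frac{13740}{7}$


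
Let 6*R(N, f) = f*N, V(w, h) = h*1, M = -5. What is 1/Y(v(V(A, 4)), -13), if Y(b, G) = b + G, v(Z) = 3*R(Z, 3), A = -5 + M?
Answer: -⅐ ≈ -0.14286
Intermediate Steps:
A = -10 (A = -5 - 5 = -10)
V(w, h) = h
R(N, f) = N*f/6 (R(N, f) = (f*N)/6 = (N*f)/6 = N*f/6)
v(Z) = 3*Z/2 (v(Z) = 3*((⅙)*Z*3) = 3*(Z/2) = 3*Z/2)
Y(b, G) = G + b
1/Y(v(V(A, 4)), -13) = 1/(-13 + (3/2)*4) = 1/(-13 + 6) = 1/(-7) = -⅐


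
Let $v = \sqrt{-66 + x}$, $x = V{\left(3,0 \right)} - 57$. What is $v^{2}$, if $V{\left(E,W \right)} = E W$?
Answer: $-123$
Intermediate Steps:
$x = -57$ ($x = 3 \cdot 0 - 57 = 0 - 57 = -57$)
$v = i \sqrt{123}$ ($v = \sqrt{-66 - 57} = \sqrt{-123} = i \sqrt{123} \approx 11.091 i$)
$v^{2} = \left(i \sqrt{123}\right)^{2} = -123$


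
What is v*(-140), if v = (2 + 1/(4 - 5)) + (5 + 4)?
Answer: -1400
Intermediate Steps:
v = 10 (v = (2 + 1/(-1)) + 9 = (2 - 1) + 9 = 1 + 9 = 10)
v*(-140) = 10*(-140) = -1400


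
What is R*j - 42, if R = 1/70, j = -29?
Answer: -2969/70 ≈ -42.414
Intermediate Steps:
R = 1/70 ≈ 0.014286
R*j - 42 = (1/70)*(-29) - 42 = -29/70 - 42 = -2969/70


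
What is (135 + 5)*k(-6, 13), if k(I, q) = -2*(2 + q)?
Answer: -4200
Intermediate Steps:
k(I, q) = -4 - 2*q
(135 + 5)*k(-6, 13) = (135 + 5)*(-4 - 2*13) = 140*(-4 - 26) = 140*(-30) = -4200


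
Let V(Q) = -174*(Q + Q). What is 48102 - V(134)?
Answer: 94734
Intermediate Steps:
V(Q) = -348*Q
48102 - V(134) = 48102 - (-348)*134 = 48102 - 1*(-46632) = 48102 + 46632 = 94734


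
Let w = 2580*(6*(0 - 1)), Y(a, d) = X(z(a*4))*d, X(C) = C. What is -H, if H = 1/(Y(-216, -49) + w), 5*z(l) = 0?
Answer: 1/15480 ≈ 6.4599e-5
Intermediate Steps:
z(l) = 0 (z(l) = (⅕)*0 = 0)
Y(a, d) = 0 (Y(a, d) = 0*d = 0)
w = -15480 (w = 2580*(6*(-1)) = 2580*(-6) = -15480)
H = -1/15480 (H = 1/(0 - 15480) = 1/(-15480) = -1/15480 ≈ -6.4599e-5)
-H = -1*(-1/15480) = 1/15480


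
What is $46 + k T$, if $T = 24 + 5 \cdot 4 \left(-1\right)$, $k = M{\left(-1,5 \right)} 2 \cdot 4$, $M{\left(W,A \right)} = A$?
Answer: $206$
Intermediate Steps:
$k = 40$ ($k = 5 \cdot 2 \cdot 4 = 10 \cdot 4 = 40$)
$T = 4$ ($T = 24 + 20 \left(-1\right) = 24 - 20 = 4$)
$46 + k T = 46 + 40 \cdot 4 = 46 + 160 = 206$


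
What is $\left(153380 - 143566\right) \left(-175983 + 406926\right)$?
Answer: $2266474602$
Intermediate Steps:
$\left(153380 - 143566\right) \left(-175983 + 406926\right) = 9814 \cdot 230943 = 2266474602$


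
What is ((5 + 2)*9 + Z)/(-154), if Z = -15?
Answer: -24/77 ≈ -0.31169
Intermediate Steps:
((5 + 2)*9 + Z)/(-154) = ((5 + 2)*9 - 15)/(-154) = (7*9 - 15)*(-1/154) = (63 - 15)*(-1/154) = 48*(-1/154) = -24/77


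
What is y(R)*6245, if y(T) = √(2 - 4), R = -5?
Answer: 6245*I*√2 ≈ 8831.8*I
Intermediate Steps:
y(T) = I*√2 (y(T) = √(-2) = I*√2)
y(R)*6245 = (I*√2)*6245 = 6245*I*√2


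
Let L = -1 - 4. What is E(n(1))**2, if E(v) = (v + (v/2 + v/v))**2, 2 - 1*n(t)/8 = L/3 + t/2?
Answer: 2313441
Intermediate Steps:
L = -5
n(t) = 88/3 - 4*t (n(t) = 16 - 8*(-5/3 + t/2) = 16 + (40/3 - 4*t) = 88/3 - 4*t)
E(v) = (1 + 3*v/2)**2 (E(v) = (v + (v*(1/2) + 1))**2 = (v + (v/2 + 1))**2 = (v + (1 + v/2))**2 = (1 + 3*v/2)**2)
E(n(1))**2 = ((2 + 3*(88/3 - 4*1))**2/4)**2 = ((2 + 3*(88/3 - 4))**2/4)**2 = ((2 + 3*(76/3))**2/4)**2 = ((2 + 76)**2/4)**2 = ((1/4)*78**2)**2 = ((1/4)*6084)**2 = 1521**2 = 2313441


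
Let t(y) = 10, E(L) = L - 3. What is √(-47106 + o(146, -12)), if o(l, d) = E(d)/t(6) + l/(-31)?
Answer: I*√181099334/62 ≈ 217.05*I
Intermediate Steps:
E(L) = -3 + L
o(l, d) = -3/10 - l/31 + d/10 (o(l, d) = (-3 + d)/10 + l/(-31) = (-3 + d)*(⅒) + l*(-1/31) = (-3/10 + d/10) - l/31 = -3/10 - l/31 + d/10)
√(-47106 + o(146, -12)) = √(-47106 + (-3/10 - 1/31*146 + (⅒)*(-12))) = √(-47106 + (-3/10 - 146/31 - 6/5)) = √(-47106 - 385/62) = √(-2920957/62) = I*√181099334/62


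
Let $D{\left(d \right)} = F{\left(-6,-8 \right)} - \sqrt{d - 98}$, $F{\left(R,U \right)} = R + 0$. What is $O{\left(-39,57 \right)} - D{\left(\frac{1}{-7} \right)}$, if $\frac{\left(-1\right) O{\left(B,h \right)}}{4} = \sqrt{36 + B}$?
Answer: $6 - 4 i \sqrt{3} + \frac{i \sqrt{4809}}{7} \approx 6.0 + 2.9785 i$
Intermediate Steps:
$F{\left(R,U \right)} = R$
$O{\left(B,h \right)} = - 4 \sqrt{36 + B}$
$D{\left(d \right)} = -6 - \sqrt{-98 + d}$ ($D{\left(d \right)} = -6 - \sqrt{d - 98} = -6 - \sqrt{-98 + d}$)
$O{\left(-39,57 \right)} - D{\left(\frac{1}{-7} \right)} = - 4 \sqrt{36 - 39} - \left(-6 - \sqrt{-98 + \frac{1}{-7}}\right) = - 4 \sqrt{-3} - \left(-6 - \sqrt{-98 - \frac{1}{7}}\right) = - 4 i \sqrt{3} - \left(-6 - \sqrt{- \frac{687}{7}}\right) = - 4 i \sqrt{3} - \left(-6 - \frac{i \sqrt{4809}}{7}\right) = - 4 i \sqrt{3} + \left(6 + \frac{i \sqrt{4809}}{7}\right) = 6 - 4 i \sqrt{3} + \frac{i \sqrt{4809}}{7}$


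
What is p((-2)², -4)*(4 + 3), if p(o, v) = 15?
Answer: 105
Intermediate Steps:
p((-2)², -4)*(4 + 3) = 15*(4 + 3) = 15*7 = 105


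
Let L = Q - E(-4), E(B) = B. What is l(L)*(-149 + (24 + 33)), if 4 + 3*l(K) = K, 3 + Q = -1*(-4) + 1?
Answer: -184/3 ≈ -61.333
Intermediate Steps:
Q = 2 (Q = -3 + (-1*(-4) + 1) = -3 + (4 + 1) = -3 + 5 = 2)
L = 6 (L = 2 - 1*(-4) = 2 + 4 = 6)
l(K) = -4/3 + K/3
l(L)*(-149 + (24 + 33)) = (-4/3 + (1/3)*6)*(-149 + (24 + 33)) = (-4/3 + 2)*(-149 + 57) = (2/3)*(-92) = -184/3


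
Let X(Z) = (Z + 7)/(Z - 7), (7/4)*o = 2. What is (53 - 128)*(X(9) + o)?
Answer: -4800/7 ≈ -685.71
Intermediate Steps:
o = 8/7 (o = (4/7)*2 = 8/7 ≈ 1.1429)
X(Z) = (7 + Z)/(-7 + Z)
(53 - 128)*(X(9) + o) = (53 - 128)*((7 + 9)/(-7 + 9) + 8/7) = -75*(16/2 + 8/7) = -75*((½)*16 + 8/7) = -75*(8 + 8/7) = -75*64/7 = -4800/7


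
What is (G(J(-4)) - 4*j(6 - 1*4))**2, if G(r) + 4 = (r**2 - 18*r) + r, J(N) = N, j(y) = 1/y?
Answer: 6084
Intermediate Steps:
G(r) = -4 + r**2 - 17*r (G(r) = -4 + ((r**2 - 18*r) + r) = -4 + (r**2 - 17*r) = -4 + r**2 - 17*r)
(G(J(-4)) - 4*j(6 - 1*4))**2 = ((-4 + (-4)**2 - 17*(-4)) - 4/(6 - 1*4))**2 = ((-4 + 16 + 68) - 4/(6 - 4))**2 = (80 - 4/2)**2 = (80 - 4*1/2)**2 = (80 - 2)**2 = 78**2 = 6084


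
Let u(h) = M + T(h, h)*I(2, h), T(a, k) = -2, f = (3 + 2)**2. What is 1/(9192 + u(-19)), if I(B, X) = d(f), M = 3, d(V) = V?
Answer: 1/9145 ≈ 0.00010935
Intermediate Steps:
f = 25 (f = 5**2 = 25)
I(B, X) = 25
u(h) = -47 (u(h) = 3 - 2*25 = 3 - 50 = -47)
1/(9192 + u(-19)) = 1/(9192 - 47) = 1/9145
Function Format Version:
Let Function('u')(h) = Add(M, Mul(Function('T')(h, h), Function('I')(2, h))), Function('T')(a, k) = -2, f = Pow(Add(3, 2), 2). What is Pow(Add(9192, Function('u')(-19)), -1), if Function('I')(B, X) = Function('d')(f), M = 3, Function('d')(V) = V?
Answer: Rational(1, 9145) ≈ 0.00010935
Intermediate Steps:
f = 25 (f = Pow(5, 2) = 25)
Function('I')(B, X) = 25
Function('u')(h) = -47 (Function('u')(h) = Add(3, Mul(-2, 25)) = Add(3, -50) = -47)
Pow(Add(9192, Function('u')(-19)), -1) = Pow(Add(9192, -47), -1) = Pow(9145, -1) = Rational(1, 9145)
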